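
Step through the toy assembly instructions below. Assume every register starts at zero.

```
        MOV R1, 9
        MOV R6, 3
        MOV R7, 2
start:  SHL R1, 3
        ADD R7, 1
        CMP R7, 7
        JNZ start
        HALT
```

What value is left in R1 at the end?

MOV R1, 9 → R1=9
MOV R6, 3 → R6=3
MOV R7, 2 → R7=2
SHL R1, 3 → R1=9<<3=72
ADD R7, 1 → R7=2+1=3
CMP R7, 7  (cmp 3,7)
JNZ start: taken
SHL R1, 3 → R1=72<<3=576
ADD R7, 1 → R7=3+1=4
CMP R7, 7  (cmp 4,7)
JNZ start: taken
SHL R1, 3 → R1=576<<3=4608
ADD R7, 1 → R7=4+1=5
CMP R7, 7  (cmp 5,7)
JNZ start: taken
SHL R1, 3 → R1=4608<<3=36864
ADD R7, 1 → R7=5+1=6
CMP R7, 7  (cmp 6,7)
JNZ start: taken
SHL R1, 3 → R1=36864<<3=294912
ADD R7, 1 → R7=6+1=7
CMP R7, 7  (cmp 7,7)
JNZ start: not taken
halt.

294912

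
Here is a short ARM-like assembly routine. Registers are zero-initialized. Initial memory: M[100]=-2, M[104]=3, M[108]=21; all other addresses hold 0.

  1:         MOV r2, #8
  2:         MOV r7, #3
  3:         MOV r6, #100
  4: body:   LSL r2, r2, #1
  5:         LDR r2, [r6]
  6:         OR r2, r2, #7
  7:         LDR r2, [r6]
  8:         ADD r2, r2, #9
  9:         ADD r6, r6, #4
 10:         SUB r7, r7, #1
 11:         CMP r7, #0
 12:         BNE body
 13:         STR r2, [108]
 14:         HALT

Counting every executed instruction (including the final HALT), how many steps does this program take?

32

MOV r2, #8 → r2=8
MOV r7, #3 → r7=3
MOV r6, #100 → r6=100
LSL r2, r2, #1 → r2=8<<1=16
LDR r2, [r6] → r2=M[100]=-2
OR r2, r2, #7 → r2=(-2)|7=-1
LDR r2, [r6] → r2=M[100]=-2
ADD r2, r2, #9 → r2=(-2)+9=7
ADD r6, r6, #4 → r6=100+4=104
SUB r7, r7, #1 → r7=3-1=2
CMP r7, #0  (cmp 2,0)
BNE body: taken
LSL r2, r2, #1 → r2=7<<1=14
LDR r2, [r6] → r2=M[104]=3
OR r2, r2, #7 → r2=3|7=7
LDR r2, [r6] → r2=M[104]=3
ADD r2, r2, #9 → r2=3+9=12
ADD r6, r6, #4 → r6=104+4=108
SUB r7, r7, #1 → r7=2-1=1
CMP r7, #0  (cmp 1,0)
BNE body: taken
LSL r2, r2, #1 → r2=12<<1=24
LDR r2, [r6] → r2=M[108]=21
OR r2, r2, #7 → r2=21|7=23
LDR r2, [r6] → r2=M[108]=21
ADD r2, r2, #9 → r2=21+9=30
ADD r6, r6, #4 → r6=108+4=112
SUB r7, r7, #1 → r7=1-1=0
CMP r7, #0  (cmp 0,0)
BNE body: not taken
STR r2, [108] → M[108]=30
halt.
Total executed instructions: 32.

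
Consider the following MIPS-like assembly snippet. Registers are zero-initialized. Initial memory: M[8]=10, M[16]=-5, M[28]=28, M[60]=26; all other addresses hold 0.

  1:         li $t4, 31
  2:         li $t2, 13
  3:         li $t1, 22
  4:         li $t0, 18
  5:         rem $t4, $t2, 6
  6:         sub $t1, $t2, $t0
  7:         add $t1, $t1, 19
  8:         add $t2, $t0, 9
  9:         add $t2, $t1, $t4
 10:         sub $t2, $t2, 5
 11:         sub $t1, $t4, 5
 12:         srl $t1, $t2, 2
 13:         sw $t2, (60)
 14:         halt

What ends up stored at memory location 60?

li $t4, 31 → $t4=31
li $t2, 13 → $t2=13
li $t1, 22 → $t1=22
li $t0, 18 → $t0=18
rem $t4, $t2, 6 → $t4=13%6=1
sub $t1, $t2, $t0 → $t1=13-18=-5
add $t1, $t1, 19 → $t1=(-5)+19=14
add $t2, $t0, 9 → $t2=18+9=27
add $t2, $t1, $t4 → $t2=14+1=15
sub $t2, $t2, 5 → $t2=15-5=10
sub $t1, $t4, 5 → $t1=1-5=-4
srl $t1, $t2, 2 → $t1=10>>2=2
sw $t2, (60) → M[60]=10
halt.

10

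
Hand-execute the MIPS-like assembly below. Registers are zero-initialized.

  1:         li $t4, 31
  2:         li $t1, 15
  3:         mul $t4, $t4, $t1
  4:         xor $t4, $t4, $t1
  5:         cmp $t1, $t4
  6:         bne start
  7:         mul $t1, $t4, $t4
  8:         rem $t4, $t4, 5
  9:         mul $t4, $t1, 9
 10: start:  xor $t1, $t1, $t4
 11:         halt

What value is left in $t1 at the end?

465

li $t4, 31 → $t4=31
li $t1, 15 → $t1=15
mul $t4, $t4, $t1 → $t4=31*15=465
xor $t4, $t4, $t1 → $t4=465^15=478
cmp $t1, $t4  (cmp 15,478)
bne start: taken
xor $t1, $t1, $t4 → $t1=15^478=465
halt.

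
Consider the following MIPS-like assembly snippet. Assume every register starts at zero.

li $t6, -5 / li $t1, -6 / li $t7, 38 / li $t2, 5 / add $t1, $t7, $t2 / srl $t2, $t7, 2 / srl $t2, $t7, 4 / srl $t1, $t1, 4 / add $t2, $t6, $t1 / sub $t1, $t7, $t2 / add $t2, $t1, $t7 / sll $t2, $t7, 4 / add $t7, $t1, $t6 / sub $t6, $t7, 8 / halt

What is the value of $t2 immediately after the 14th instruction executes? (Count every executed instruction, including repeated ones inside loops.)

608

li $t6, -5 → $t6=-5
li $t1, -6 → $t1=-6
li $t7, 38 → $t7=38
li $t2, 5 → $t2=5
add $t1, $t7, $t2 → $t1=38+5=43
srl $t2, $t7, 2 → $t2=38>>2=9
srl $t2, $t7, 4 → $t2=38>>4=2
srl $t1, $t1, 4 → $t1=43>>4=2
add $t2, $t6, $t1 → $t2=(-5)+2=-3
sub $t1, $t7, $t2 → $t1=38-(-3)=41
add $t2, $t1, $t7 → $t2=41+38=79
sll $t2, $t7, 4 → $t2=38<<4=608
add $t7, $t1, $t6 → $t7=41+(-5)=36
sub $t6, $t7, 8 → $t6=36-8=28
After step 14: $t2 = 608.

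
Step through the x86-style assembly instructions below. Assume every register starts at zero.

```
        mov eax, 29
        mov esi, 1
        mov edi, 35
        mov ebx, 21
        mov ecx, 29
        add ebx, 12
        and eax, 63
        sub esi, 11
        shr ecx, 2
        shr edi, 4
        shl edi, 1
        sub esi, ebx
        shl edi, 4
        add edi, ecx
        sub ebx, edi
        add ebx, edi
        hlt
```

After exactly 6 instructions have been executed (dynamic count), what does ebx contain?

33

mov eax, 29 → eax=29
mov esi, 1 → esi=1
mov edi, 35 → edi=35
mov ebx, 21 → ebx=21
mov ecx, 29 → ecx=29
add ebx, 12 → ebx=21+12=33
After step 6: ebx = 33.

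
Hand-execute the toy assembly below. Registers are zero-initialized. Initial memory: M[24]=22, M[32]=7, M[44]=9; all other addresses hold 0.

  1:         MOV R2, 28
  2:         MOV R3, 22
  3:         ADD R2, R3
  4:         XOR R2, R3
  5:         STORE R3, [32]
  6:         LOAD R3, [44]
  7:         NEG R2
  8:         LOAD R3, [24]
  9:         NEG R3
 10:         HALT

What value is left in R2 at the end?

-36

MOV R2, 28 → R2=28
MOV R3, 22 → R3=22
ADD R2, R3 → R2=28+22=50
XOR R2, R3 → R2=50^22=36
STORE R3, [32] → M[32]=22
LOAD R3, [44] → R3=M[44]=9
NEG R2 → R2=-(36)=-36
LOAD R3, [24] → R3=M[24]=22
NEG R3 → R3=-(22)=-22
halt.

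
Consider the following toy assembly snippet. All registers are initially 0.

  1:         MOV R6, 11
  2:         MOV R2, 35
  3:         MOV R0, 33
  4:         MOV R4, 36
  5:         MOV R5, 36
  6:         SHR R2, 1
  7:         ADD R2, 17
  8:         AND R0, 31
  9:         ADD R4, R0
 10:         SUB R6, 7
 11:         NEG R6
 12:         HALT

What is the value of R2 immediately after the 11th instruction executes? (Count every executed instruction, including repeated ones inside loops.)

34

R6=11
R2=35
R0=33
R4=36
R5=36
R2=35>>1=17
R2=17+17=34
R0=33&31=1
R4=36+1=37
R6=11-7=4
R6=-(4)=-4
After step 11: R2 = 34.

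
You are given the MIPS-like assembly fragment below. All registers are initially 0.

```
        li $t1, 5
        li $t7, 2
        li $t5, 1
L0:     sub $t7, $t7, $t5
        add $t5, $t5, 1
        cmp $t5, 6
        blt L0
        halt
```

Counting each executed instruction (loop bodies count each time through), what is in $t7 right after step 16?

-8

after li $t1, 5: $t1=5
after li $t7, 2: $t7=2
after li $t5, 1: $t5=1
after sub $t7, $t7, $t5: $t7=2-1=1
after add $t5, $t5, 1: $t5=1+1=2
cmp $t5, 6  (cmp 2,6)
blt L0: taken
after sub $t7, $t7, $t5: $t7=1-2=-1
after add $t5, $t5, 1: $t5=2+1=3
cmp $t5, 6  (cmp 3,6)
blt L0: taken
after sub $t7, $t7, $t5: $t7=(-1)-3=-4
after add $t5, $t5, 1: $t5=3+1=4
cmp $t5, 6  (cmp 4,6)
blt L0: taken
after sub $t7, $t7, $t5: $t7=(-4)-4=-8
After step 16: $t7 = -8.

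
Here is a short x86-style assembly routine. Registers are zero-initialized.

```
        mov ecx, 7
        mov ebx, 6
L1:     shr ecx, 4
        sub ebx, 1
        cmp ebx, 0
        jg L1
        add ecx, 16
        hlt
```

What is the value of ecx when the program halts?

16

after mov ecx, 7: ecx=7
after mov ebx, 6: ebx=6
after shr ecx, 4: ecx=7>>4=0
after sub ebx, 1: ebx=6-1=5
cmp ebx, 0  (cmp 5,0)
jg L1: taken
after shr ecx, 4: ecx=0>>4=0
after sub ebx, 1: ebx=5-1=4
cmp ebx, 0  (cmp 4,0)
jg L1: taken
after shr ecx, 4: ecx=0>>4=0
after sub ebx, 1: ebx=4-1=3
cmp ebx, 0  (cmp 3,0)
jg L1: taken
after shr ecx, 4: ecx=0>>4=0
after sub ebx, 1: ebx=3-1=2
cmp ebx, 0  (cmp 2,0)
jg L1: taken
after shr ecx, 4: ecx=0>>4=0
after sub ebx, 1: ebx=2-1=1
cmp ebx, 0  (cmp 1,0)
jg L1: taken
after shr ecx, 4: ecx=0>>4=0
after sub ebx, 1: ebx=1-1=0
cmp ebx, 0  (cmp 0,0)
jg L1: not taken
after add ecx, 16: ecx=0+16=16
halt.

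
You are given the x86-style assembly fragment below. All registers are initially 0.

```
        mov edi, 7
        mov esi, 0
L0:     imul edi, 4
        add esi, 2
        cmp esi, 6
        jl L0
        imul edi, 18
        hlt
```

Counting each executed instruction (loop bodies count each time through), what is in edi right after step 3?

28

mov edi, 7 → edi=7
mov esi, 0 → esi=0
imul edi, 4 → edi=7*4=28
After step 3: edi = 28.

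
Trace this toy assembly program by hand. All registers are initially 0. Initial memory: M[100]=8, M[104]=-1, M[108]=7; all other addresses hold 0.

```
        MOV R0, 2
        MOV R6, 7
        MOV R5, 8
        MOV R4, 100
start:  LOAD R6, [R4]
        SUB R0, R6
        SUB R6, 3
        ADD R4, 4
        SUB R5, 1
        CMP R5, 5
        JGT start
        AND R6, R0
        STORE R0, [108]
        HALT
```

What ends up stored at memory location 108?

MOV R0, 2 → R0=2
MOV R6, 7 → R6=7
MOV R5, 8 → R5=8
MOV R4, 100 → R4=100
LOAD R6, [R4] → R6=M[100]=8
SUB R0, R6 → R0=2-8=-6
SUB R6, 3 → R6=8-3=5
ADD R4, 4 → R4=100+4=104
SUB R5, 1 → R5=8-1=7
CMP R5, 5  (cmp 7,5)
JGT start: taken
LOAD R6, [R4] → R6=M[104]=-1
SUB R0, R6 → R0=(-6)-(-1)=-5
SUB R6, 3 → R6=(-1)-3=-4
ADD R4, 4 → R4=104+4=108
SUB R5, 1 → R5=7-1=6
CMP R5, 5  (cmp 6,5)
JGT start: taken
LOAD R6, [R4] → R6=M[108]=7
SUB R0, R6 → R0=(-5)-7=-12
SUB R6, 3 → R6=7-3=4
ADD R4, 4 → R4=108+4=112
SUB R5, 1 → R5=6-1=5
CMP R5, 5  (cmp 5,5)
JGT start: not taken
AND R6, R0 → R6=4&(-12)=4
STORE R0, [108] → M[108]=-12
halt.

-12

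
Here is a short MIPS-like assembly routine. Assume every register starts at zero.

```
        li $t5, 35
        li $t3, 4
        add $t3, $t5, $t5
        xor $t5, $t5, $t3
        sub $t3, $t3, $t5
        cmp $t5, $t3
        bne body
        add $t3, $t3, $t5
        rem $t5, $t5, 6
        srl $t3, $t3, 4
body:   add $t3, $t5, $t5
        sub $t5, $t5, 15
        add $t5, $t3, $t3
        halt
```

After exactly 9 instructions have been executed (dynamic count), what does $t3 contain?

202

li $t5, 35 → $t5=35
li $t3, 4 → $t3=4
add $t3, $t5, $t5 → $t3=35+35=70
xor $t5, $t5, $t3 → $t5=35^70=101
sub $t3, $t3, $t5 → $t3=70-101=-31
cmp $t5, $t3  (cmp 101,-31)
bne body: taken
add $t3, $t5, $t5 → $t3=101+101=202
sub $t5, $t5, 15 → $t5=101-15=86
After step 9: $t3 = 202.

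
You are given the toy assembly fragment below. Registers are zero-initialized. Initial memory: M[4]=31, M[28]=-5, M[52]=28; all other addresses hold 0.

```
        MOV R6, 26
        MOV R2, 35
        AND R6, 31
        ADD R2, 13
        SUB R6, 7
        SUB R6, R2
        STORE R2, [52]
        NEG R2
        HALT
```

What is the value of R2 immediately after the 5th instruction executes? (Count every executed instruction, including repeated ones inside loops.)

after MOV R6, 26: R6=26
after MOV R2, 35: R2=35
after AND R6, 31: R6=26&31=26
after ADD R2, 13: R2=35+13=48
after SUB R6, 7: R6=26-7=19
After step 5: R2 = 48.

48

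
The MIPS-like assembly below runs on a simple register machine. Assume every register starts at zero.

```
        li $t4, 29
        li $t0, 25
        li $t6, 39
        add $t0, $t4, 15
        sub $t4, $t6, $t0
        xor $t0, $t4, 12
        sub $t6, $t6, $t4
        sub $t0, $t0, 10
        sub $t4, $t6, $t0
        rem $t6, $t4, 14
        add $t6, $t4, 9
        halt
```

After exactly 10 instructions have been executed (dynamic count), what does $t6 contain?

li $t4, 29 → $t4=29
li $t0, 25 → $t0=25
li $t6, 39 → $t6=39
add $t0, $t4, 15 → $t0=29+15=44
sub $t4, $t6, $t0 → $t4=39-44=-5
xor $t0, $t4, 12 → $t0=(-5)^12=-9
sub $t6, $t6, $t4 → $t6=39-(-5)=44
sub $t0, $t0, 10 → $t0=(-9)-10=-19
sub $t4, $t6, $t0 → $t4=44-(-19)=63
rem $t6, $t4, 14 → $t6=63%14=7
After step 10: $t6 = 7.

7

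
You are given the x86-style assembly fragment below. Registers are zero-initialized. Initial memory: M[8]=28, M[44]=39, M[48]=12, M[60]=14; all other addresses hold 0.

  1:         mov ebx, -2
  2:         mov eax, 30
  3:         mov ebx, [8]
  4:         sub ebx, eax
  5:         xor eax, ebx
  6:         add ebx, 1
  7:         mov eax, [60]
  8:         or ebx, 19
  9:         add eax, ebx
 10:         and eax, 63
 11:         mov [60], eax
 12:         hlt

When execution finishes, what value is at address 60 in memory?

13

mov ebx, -2 → ebx=-2
mov eax, 30 → eax=30
mov ebx, [8] → ebx=M[8]=28
sub ebx, eax → ebx=28-30=-2
xor eax, ebx → eax=30^(-2)=-32
add ebx, 1 → ebx=(-2)+1=-1
mov eax, [60] → eax=M[60]=14
or ebx, 19 → ebx=(-1)|19=-1
add eax, ebx → eax=14+(-1)=13
and eax, 63 → eax=13&63=13
mov [60], eax → M[60]=13
halt.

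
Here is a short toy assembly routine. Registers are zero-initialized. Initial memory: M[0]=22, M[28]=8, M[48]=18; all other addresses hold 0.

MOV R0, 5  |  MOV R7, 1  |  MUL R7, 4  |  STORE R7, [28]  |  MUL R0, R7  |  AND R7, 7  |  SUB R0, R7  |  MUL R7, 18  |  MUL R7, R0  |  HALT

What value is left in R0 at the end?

16

MOV R0, 5 → R0=5
MOV R7, 1 → R7=1
MUL R7, 4 → R7=1*4=4
STORE R7, [28] → M[28]=4
MUL R0, R7 → R0=5*4=20
AND R7, 7 → R7=4&7=4
SUB R0, R7 → R0=20-4=16
MUL R7, 18 → R7=4*18=72
MUL R7, R0 → R7=72*16=1152
halt.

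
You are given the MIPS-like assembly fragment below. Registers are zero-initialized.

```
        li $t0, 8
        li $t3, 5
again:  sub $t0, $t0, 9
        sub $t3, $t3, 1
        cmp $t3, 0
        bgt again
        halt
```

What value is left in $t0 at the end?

$t0=8
$t3=5
$t0=8-9=-1
$t3=5-1=4
cmp $t3, 0  (cmp 4,0)
bgt again: taken
$t0=(-1)-9=-10
$t3=4-1=3
cmp $t3, 0  (cmp 3,0)
bgt again: taken
$t0=(-10)-9=-19
$t3=3-1=2
cmp $t3, 0  (cmp 2,0)
bgt again: taken
$t0=(-19)-9=-28
$t3=2-1=1
cmp $t3, 0  (cmp 1,0)
bgt again: taken
$t0=(-28)-9=-37
$t3=1-1=0
cmp $t3, 0  (cmp 0,0)
bgt again: not taken
halt.

-37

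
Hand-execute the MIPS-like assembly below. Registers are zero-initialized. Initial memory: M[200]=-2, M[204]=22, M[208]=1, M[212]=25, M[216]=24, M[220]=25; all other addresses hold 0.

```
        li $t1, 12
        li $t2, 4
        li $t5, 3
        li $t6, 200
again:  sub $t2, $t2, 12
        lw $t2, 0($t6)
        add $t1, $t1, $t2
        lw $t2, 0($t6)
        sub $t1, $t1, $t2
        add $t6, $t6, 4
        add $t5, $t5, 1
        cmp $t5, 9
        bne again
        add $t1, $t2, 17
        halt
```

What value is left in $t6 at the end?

224

li $t1, 12 → $t1=12
li $t2, 4 → $t2=4
li $t5, 3 → $t5=3
li $t6, 200 → $t6=200
sub $t2, $t2, 12 → $t2=4-12=-8
lw $t2, 0($t6) → $t2=M[200]=-2
add $t1, $t1, $t2 → $t1=12+(-2)=10
lw $t2, 0($t6) → $t2=M[200]=-2
sub $t1, $t1, $t2 → $t1=10-(-2)=12
add $t6, $t6, 4 → $t6=200+4=204
add $t5, $t5, 1 → $t5=3+1=4
cmp $t5, 9  (cmp 4,9)
bne again: taken
sub $t2, $t2, 12 → $t2=(-2)-12=-14
lw $t2, 0($t6) → $t2=M[204]=22
add $t1, $t1, $t2 → $t1=12+22=34
lw $t2, 0($t6) → $t2=M[204]=22
sub $t1, $t1, $t2 → $t1=34-22=12
add $t6, $t6, 4 → $t6=204+4=208
add $t5, $t5, 1 → $t5=4+1=5
cmp $t5, 9  (cmp 5,9)
bne again: taken
sub $t2, $t2, 12 → $t2=22-12=10
lw $t2, 0($t6) → $t2=M[208]=1
add $t1, $t1, $t2 → $t1=12+1=13
lw $t2, 0($t6) → $t2=M[208]=1
sub $t1, $t1, $t2 → $t1=13-1=12
add $t6, $t6, 4 → $t6=208+4=212
add $t5, $t5, 1 → $t5=5+1=6
cmp $t5, 9  (cmp 6,9)
bne again: taken
sub $t2, $t2, 12 → $t2=1-12=-11
lw $t2, 0($t6) → $t2=M[212]=25
add $t1, $t1, $t2 → $t1=12+25=37
lw $t2, 0($t6) → $t2=M[212]=25
sub $t1, $t1, $t2 → $t1=37-25=12
add $t6, $t6, 4 → $t6=212+4=216
add $t5, $t5, 1 → $t5=6+1=7
cmp $t5, 9  (cmp 7,9)
bne again: taken
sub $t2, $t2, 12 → $t2=25-12=13
lw $t2, 0($t6) → $t2=M[216]=24
add $t1, $t1, $t2 → $t1=12+24=36
lw $t2, 0($t6) → $t2=M[216]=24
sub $t1, $t1, $t2 → $t1=36-24=12
add $t6, $t6, 4 → $t6=216+4=220
add $t5, $t5, 1 → $t5=7+1=8
cmp $t5, 9  (cmp 8,9)
bne again: taken
sub $t2, $t2, 12 → $t2=24-12=12
lw $t2, 0($t6) → $t2=M[220]=25
add $t1, $t1, $t2 → $t1=12+25=37
lw $t2, 0($t6) → $t2=M[220]=25
sub $t1, $t1, $t2 → $t1=37-25=12
add $t6, $t6, 4 → $t6=220+4=224
add $t5, $t5, 1 → $t5=8+1=9
cmp $t5, 9  (cmp 9,9)
bne again: not taken
add $t1, $t2, 17 → $t1=25+17=42
halt.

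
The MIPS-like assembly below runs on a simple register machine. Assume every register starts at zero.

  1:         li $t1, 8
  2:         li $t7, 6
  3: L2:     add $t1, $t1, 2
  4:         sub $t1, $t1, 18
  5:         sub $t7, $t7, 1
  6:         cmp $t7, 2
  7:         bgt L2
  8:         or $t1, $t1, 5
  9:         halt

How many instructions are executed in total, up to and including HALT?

24

after li $t1, 8: $t1=8
after li $t7, 6: $t7=6
after add $t1, $t1, 2: $t1=8+2=10
after sub $t1, $t1, 18: $t1=10-18=-8
after sub $t7, $t7, 1: $t7=6-1=5
cmp $t7, 2  (cmp 5,2)
bgt L2: taken
after add $t1, $t1, 2: $t1=(-8)+2=-6
after sub $t1, $t1, 18: $t1=(-6)-18=-24
after sub $t7, $t7, 1: $t7=5-1=4
cmp $t7, 2  (cmp 4,2)
bgt L2: taken
after add $t1, $t1, 2: $t1=(-24)+2=-22
after sub $t1, $t1, 18: $t1=(-22)-18=-40
after sub $t7, $t7, 1: $t7=4-1=3
cmp $t7, 2  (cmp 3,2)
bgt L2: taken
after add $t1, $t1, 2: $t1=(-40)+2=-38
after sub $t1, $t1, 18: $t1=(-38)-18=-56
after sub $t7, $t7, 1: $t7=3-1=2
cmp $t7, 2  (cmp 2,2)
bgt L2: not taken
after or $t1, $t1, 5: $t1=(-56)|5=-51
halt.
Total executed instructions: 24.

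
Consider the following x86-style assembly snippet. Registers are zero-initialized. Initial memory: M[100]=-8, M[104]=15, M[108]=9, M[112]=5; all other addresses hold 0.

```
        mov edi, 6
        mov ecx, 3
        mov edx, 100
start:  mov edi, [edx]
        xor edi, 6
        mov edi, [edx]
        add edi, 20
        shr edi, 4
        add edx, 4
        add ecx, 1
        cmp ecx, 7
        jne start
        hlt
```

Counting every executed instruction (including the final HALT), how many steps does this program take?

after mov edi, 6: edi=6
after mov ecx, 3: ecx=3
after mov edx, 100: edx=100
after mov edi, [edx]: edi=M[100]=-8
after xor edi, 6: edi=(-8)^6=-2
after mov edi, [edx]: edi=M[100]=-8
after add edi, 20: edi=(-8)+20=12
after shr edi, 4: edi=12>>4=0
after add edx, 4: edx=100+4=104
after add ecx, 1: ecx=3+1=4
cmp ecx, 7  (cmp 4,7)
jne start: taken
after mov edi, [edx]: edi=M[104]=15
after xor edi, 6: edi=15^6=9
after mov edi, [edx]: edi=M[104]=15
after add edi, 20: edi=15+20=35
after shr edi, 4: edi=35>>4=2
after add edx, 4: edx=104+4=108
after add ecx, 1: ecx=4+1=5
cmp ecx, 7  (cmp 5,7)
jne start: taken
after mov edi, [edx]: edi=M[108]=9
after xor edi, 6: edi=9^6=15
after mov edi, [edx]: edi=M[108]=9
after add edi, 20: edi=9+20=29
after shr edi, 4: edi=29>>4=1
after add edx, 4: edx=108+4=112
after add ecx, 1: ecx=5+1=6
cmp ecx, 7  (cmp 6,7)
jne start: taken
after mov edi, [edx]: edi=M[112]=5
after xor edi, 6: edi=5^6=3
after mov edi, [edx]: edi=M[112]=5
after add edi, 20: edi=5+20=25
after shr edi, 4: edi=25>>4=1
after add edx, 4: edx=112+4=116
after add ecx, 1: ecx=6+1=7
cmp ecx, 7  (cmp 7,7)
jne start: not taken
halt.
Total executed instructions: 40.

40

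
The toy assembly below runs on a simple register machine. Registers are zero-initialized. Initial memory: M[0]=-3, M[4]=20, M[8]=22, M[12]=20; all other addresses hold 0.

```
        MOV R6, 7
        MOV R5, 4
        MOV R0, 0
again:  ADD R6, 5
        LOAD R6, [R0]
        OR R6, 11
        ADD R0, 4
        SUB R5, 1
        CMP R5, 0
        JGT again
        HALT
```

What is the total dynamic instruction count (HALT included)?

32

after MOV R6, 7: R6=7
after MOV R5, 4: R5=4
after MOV R0, 0: R0=0
after ADD R6, 5: R6=7+5=12
after LOAD R6, [R0]: R6=M[0]=-3
after OR R6, 11: R6=(-3)|11=-1
after ADD R0, 4: R0=0+4=4
after SUB R5, 1: R5=4-1=3
CMP R5, 0  (cmp 3,0)
JGT again: taken
after ADD R6, 5: R6=(-1)+5=4
after LOAD R6, [R0]: R6=M[4]=20
after OR R6, 11: R6=20|11=31
after ADD R0, 4: R0=4+4=8
after SUB R5, 1: R5=3-1=2
CMP R5, 0  (cmp 2,0)
JGT again: taken
after ADD R6, 5: R6=31+5=36
after LOAD R6, [R0]: R6=M[8]=22
after OR R6, 11: R6=22|11=31
after ADD R0, 4: R0=8+4=12
after SUB R5, 1: R5=2-1=1
CMP R5, 0  (cmp 1,0)
JGT again: taken
after ADD R6, 5: R6=31+5=36
after LOAD R6, [R0]: R6=M[12]=20
after OR R6, 11: R6=20|11=31
after ADD R0, 4: R0=12+4=16
after SUB R5, 1: R5=1-1=0
CMP R5, 0  (cmp 0,0)
JGT again: not taken
halt.
Total executed instructions: 32.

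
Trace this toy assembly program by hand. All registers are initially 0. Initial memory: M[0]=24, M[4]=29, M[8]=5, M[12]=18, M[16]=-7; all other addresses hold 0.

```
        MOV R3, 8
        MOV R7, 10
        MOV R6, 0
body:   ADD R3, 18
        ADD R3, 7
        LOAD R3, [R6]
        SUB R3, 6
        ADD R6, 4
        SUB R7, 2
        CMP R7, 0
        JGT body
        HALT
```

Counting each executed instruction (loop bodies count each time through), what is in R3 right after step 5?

33

R3=8
R7=10
R6=0
R3=8+18=26
R3=26+7=33
After step 5: R3 = 33.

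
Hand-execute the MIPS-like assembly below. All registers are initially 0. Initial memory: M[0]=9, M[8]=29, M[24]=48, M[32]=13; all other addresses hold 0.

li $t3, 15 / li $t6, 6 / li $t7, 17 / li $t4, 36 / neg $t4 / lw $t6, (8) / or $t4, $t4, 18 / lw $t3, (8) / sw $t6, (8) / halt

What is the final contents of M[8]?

after li $t3, 15: $t3=15
after li $t6, 6: $t6=6
after li $t7, 17: $t7=17
after li $t4, 36: $t4=36
after neg $t4: $t4=-(36)=-36
after lw $t6, (8): $t6=M[8]=29
after or $t4, $t4, 18: $t4=(-36)|18=-34
after lw $t3, (8): $t3=M[8]=29
sw $t6, (8) → M[8]=29
halt.

29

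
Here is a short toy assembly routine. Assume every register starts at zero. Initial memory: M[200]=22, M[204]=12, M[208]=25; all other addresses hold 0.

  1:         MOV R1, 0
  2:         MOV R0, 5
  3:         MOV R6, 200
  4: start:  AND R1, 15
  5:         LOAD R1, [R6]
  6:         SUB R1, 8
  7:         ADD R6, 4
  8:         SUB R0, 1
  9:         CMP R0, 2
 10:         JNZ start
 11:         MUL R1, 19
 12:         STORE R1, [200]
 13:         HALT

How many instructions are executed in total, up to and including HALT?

after MOV R1, 0: R1=0
after MOV R0, 5: R0=5
after MOV R6, 200: R6=200
after AND R1, 15: R1=0&15=0
after LOAD R1, [R6]: R1=M[200]=22
after SUB R1, 8: R1=22-8=14
after ADD R6, 4: R6=200+4=204
after SUB R0, 1: R0=5-1=4
CMP R0, 2  (cmp 4,2)
JNZ start: taken
after AND R1, 15: R1=14&15=14
after LOAD R1, [R6]: R1=M[204]=12
after SUB R1, 8: R1=12-8=4
after ADD R6, 4: R6=204+4=208
after SUB R0, 1: R0=4-1=3
CMP R0, 2  (cmp 3,2)
JNZ start: taken
after AND R1, 15: R1=4&15=4
after LOAD R1, [R6]: R1=M[208]=25
after SUB R1, 8: R1=25-8=17
after ADD R6, 4: R6=208+4=212
after SUB R0, 1: R0=3-1=2
CMP R0, 2  (cmp 2,2)
JNZ start: not taken
after MUL R1, 19: R1=17*19=323
STORE R1, [200] → M[200]=323
halt.
Total executed instructions: 27.

27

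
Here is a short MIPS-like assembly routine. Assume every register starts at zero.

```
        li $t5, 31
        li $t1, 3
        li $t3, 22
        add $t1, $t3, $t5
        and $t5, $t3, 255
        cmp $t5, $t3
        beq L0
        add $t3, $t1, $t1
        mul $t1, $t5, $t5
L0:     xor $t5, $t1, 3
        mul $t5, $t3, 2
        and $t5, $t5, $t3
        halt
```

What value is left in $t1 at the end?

53

after li $t5, 31: $t5=31
after li $t1, 3: $t1=3
after li $t3, 22: $t3=22
after add $t1, $t3, $t5: $t1=22+31=53
after and $t5, $t3, 255: $t5=22&255=22
cmp $t5, $t3  (cmp 22,22)
beq L0: taken
after xor $t5, $t1, 3: $t5=53^3=54
after mul $t5, $t3, 2: $t5=22*2=44
after and $t5, $t5, $t3: $t5=44&22=4
halt.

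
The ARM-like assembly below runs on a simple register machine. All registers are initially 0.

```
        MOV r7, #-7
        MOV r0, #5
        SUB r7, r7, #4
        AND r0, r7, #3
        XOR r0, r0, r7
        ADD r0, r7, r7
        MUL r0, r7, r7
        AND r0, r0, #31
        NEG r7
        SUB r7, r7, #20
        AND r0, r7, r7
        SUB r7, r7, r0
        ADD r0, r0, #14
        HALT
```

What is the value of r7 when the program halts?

MOV r7, #-7 → r7=-7
MOV r0, #5 → r0=5
SUB r7, r7, #4 → r7=(-7)-4=-11
AND r0, r7, #3 → r0=(-11)&3=1
XOR r0, r0, r7 → r0=1^(-11)=-12
ADD r0, r7, r7 → r0=(-11)+(-11)=-22
MUL r0, r7, r7 → r0=(-11)*(-11)=121
AND r0, r0, #31 → r0=121&31=25
NEG r7 → r7=-(-11)=11
SUB r7, r7, #20 → r7=11-20=-9
AND r0, r7, r7 → r0=(-9)&(-9)=-9
SUB r7, r7, r0 → r7=(-9)-(-9)=0
ADD r0, r0, #14 → r0=(-9)+14=5
halt.

0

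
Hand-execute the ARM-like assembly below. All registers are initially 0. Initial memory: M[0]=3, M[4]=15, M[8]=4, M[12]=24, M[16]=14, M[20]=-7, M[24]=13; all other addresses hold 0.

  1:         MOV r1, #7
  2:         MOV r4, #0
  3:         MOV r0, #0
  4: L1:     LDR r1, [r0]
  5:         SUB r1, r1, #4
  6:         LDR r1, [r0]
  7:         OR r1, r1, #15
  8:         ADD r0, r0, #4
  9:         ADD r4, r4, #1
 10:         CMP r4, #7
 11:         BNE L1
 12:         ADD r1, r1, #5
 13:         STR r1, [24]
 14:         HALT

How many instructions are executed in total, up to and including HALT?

62

r1=7
r4=0
r0=0
r1=M[0]=3
r1=3-4=-1
r1=M[0]=3
r1=3|15=15
r0=0+4=4
r4=0+1=1
CMP r4, #7  (cmp 1,7)
BNE L1: taken
r1=M[4]=15
r1=15-4=11
r1=M[4]=15
r1=15|15=15
r0=4+4=8
r4=1+1=2
CMP r4, #7  (cmp 2,7)
BNE L1: taken
r1=M[8]=4
r1=4-4=0
r1=M[8]=4
r1=4|15=15
r0=8+4=12
r4=2+1=3
CMP r4, #7  (cmp 3,7)
BNE L1: taken
r1=M[12]=24
r1=24-4=20
r1=M[12]=24
r1=24|15=31
r0=12+4=16
r4=3+1=4
CMP r4, #7  (cmp 4,7)
BNE L1: taken
r1=M[16]=14
r1=14-4=10
r1=M[16]=14
r1=14|15=15
r0=16+4=20
r4=4+1=5
CMP r4, #7  (cmp 5,7)
BNE L1: taken
r1=M[20]=-7
r1=(-7)-4=-11
r1=M[20]=-7
r1=(-7)|15=-1
r0=20+4=24
r4=5+1=6
CMP r4, #7  (cmp 6,7)
BNE L1: taken
r1=M[24]=13
r1=13-4=9
r1=M[24]=13
r1=13|15=15
r0=24+4=28
r4=6+1=7
CMP r4, #7  (cmp 7,7)
BNE L1: not taken
r1=15+5=20
STR r1, [24] → M[24]=20
halt.
Total executed instructions: 62.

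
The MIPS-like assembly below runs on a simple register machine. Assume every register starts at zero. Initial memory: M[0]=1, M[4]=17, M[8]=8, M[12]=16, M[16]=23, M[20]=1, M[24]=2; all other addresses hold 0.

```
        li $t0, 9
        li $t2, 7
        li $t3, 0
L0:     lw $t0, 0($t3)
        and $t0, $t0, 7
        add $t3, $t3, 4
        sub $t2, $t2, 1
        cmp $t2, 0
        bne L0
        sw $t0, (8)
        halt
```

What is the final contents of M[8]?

after li $t0, 9: $t0=9
after li $t2, 7: $t2=7
after li $t3, 0: $t3=0
after lw $t0, 0($t3): $t0=M[0]=1
after and $t0, $t0, 7: $t0=1&7=1
after add $t3, $t3, 4: $t3=0+4=4
after sub $t2, $t2, 1: $t2=7-1=6
cmp $t2, 0  (cmp 6,0)
bne L0: taken
after lw $t0, 0($t3): $t0=M[4]=17
after and $t0, $t0, 7: $t0=17&7=1
after add $t3, $t3, 4: $t3=4+4=8
after sub $t2, $t2, 1: $t2=6-1=5
cmp $t2, 0  (cmp 5,0)
bne L0: taken
after lw $t0, 0($t3): $t0=M[8]=8
after and $t0, $t0, 7: $t0=8&7=0
after add $t3, $t3, 4: $t3=8+4=12
after sub $t2, $t2, 1: $t2=5-1=4
cmp $t2, 0  (cmp 4,0)
bne L0: taken
after lw $t0, 0($t3): $t0=M[12]=16
after and $t0, $t0, 7: $t0=16&7=0
after add $t3, $t3, 4: $t3=12+4=16
after sub $t2, $t2, 1: $t2=4-1=3
cmp $t2, 0  (cmp 3,0)
bne L0: taken
after lw $t0, 0($t3): $t0=M[16]=23
after and $t0, $t0, 7: $t0=23&7=7
after add $t3, $t3, 4: $t3=16+4=20
after sub $t2, $t2, 1: $t2=3-1=2
cmp $t2, 0  (cmp 2,0)
bne L0: taken
after lw $t0, 0($t3): $t0=M[20]=1
after and $t0, $t0, 7: $t0=1&7=1
after add $t3, $t3, 4: $t3=20+4=24
after sub $t2, $t2, 1: $t2=2-1=1
cmp $t2, 0  (cmp 1,0)
bne L0: taken
after lw $t0, 0($t3): $t0=M[24]=2
after and $t0, $t0, 7: $t0=2&7=2
after add $t3, $t3, 4: $t3=24+4=28
after sub $t2, $t2, 1: $t2=1-1=0
cmp $t2, 0  (cmp 0,0)
bne L0: not taken
sw $t0, (8) → M[8]=2
halt.

2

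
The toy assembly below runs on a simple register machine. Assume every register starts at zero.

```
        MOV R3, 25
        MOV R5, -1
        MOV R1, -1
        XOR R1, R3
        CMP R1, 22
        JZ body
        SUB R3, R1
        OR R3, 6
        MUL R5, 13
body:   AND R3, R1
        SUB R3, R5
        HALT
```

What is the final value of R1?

R3=25
R5=-1
R1=-1
R1=(-1)^25=-26
CMP R1, 22  (cmp -26,22)
JZ body: not taken
R3=25-(-26)=51
R3=51|6=55
R5=(-1)*13=-13
R3=55&(-26)=38
R3=38-(-13)=51
halt.

-26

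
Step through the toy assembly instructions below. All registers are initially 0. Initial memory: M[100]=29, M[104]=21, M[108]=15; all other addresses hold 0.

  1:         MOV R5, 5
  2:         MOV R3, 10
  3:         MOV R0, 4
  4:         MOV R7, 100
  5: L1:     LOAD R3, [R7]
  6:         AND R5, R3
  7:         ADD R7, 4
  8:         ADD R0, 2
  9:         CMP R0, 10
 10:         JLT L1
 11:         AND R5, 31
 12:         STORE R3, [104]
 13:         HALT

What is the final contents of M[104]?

MOV R5, 5 → R5=5
MOV R3, 10 → R3=10
MOV R0, 4 → R0=4
MOV R7, 100 → R7=100
LOAD R3, [R7] → R3=M[100]=29
AND R5, R3 → R5=5&29=5
ADD R7, 4 → R7=100+4=104
ADD R0, 2 → R0=4+2=6
CMP R0, 10  (cmp 6,10)
JLT L1: taken
LOAD R3, [R7] → R3=M[104]=21
AND R5, R3 → R5=5&21=5
ADD R7, 4 → R7=104+4=108
ADD R0, 2 → R0=6+2=8
CMP R0, 10  (cmp 8,10)
JLT L1: taken
LOAD R3, [R7] → R3=M[108]=15
AND R5, R3 → R5=5&15=5
ADD R7, 4 → R7=108+4=112
ADD R0, 2 → R0=8+2=10
CMP R0, 10  (cmp 10,10)
JLT L1: not taken
AND R5, 31 → R5=5&31=5
STORE R3, [104] → M[104]=15
halt.

15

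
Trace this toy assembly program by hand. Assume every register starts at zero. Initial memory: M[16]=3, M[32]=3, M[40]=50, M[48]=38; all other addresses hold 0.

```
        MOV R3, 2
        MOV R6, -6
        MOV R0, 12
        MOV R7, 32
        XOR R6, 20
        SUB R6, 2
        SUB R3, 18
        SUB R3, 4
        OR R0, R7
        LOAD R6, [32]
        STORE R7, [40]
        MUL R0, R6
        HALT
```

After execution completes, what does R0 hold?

MOV R3, 2 → R3=2
MOV R6, -6 → R6=-6
MOV R0, 12 → R0=12
MOV R7, 32 → R7=32
XOR R6, 20 → R6=(-6)^20=-18
SUB R6, 2 → R6=(-18)-2=-20
SUB R3, 18 → R3=2-18=-16
SUB R3, 4 → R3=(-16)-4=-20
OR R0, R7 → R0=12|32=44
LOAD R6, [32] → R6=M[32]=3
STORE R7, [40] → M[40]=32
MUL R0, R6 → R0=44*3=132
halt.

132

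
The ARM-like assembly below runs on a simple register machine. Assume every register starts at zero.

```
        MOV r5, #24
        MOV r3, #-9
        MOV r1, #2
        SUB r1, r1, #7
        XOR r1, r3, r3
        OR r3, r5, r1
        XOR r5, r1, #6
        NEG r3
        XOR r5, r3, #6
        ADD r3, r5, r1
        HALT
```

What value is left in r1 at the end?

after MOV r5, #24: r5=24
after MOV r3, #-9: r3=-9
after MOV r1, #2: r1=2
after SUB r1, r1, #7: r1=2-7=-5
after XOR r1, r3, r3: r1=(-9)^(-9)=0
after OR r3, r5, r1: r3=24|0=24
after XOR r5, r1, #6: r5=0^6=6
after NEG r3: r3=-(24)=-24
after XOR r5, r3, #6: r5=(-24)^6=-18
after ADD r3, r5, r1: r3=(-18)+0=-18
halt.

0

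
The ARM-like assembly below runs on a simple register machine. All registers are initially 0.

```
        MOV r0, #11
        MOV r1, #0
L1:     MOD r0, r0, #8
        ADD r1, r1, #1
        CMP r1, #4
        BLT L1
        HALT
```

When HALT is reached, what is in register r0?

3

after MOV r0, #11: r0=11
after MOV r1, #0: r1=0
after MOD r0, r0, #8: r0=11%8=3
after ADD r1, r1, #1: r1=0+1=1
CMP r1, #4  (cmp 1,4)
BLT L1: taken
after MOD r0, r0, #8: r0=3%8=3
after ADD r1, r1, #1: r1=1+1=2
CMP r1, #4  (cmp 2,4)
BLT L1: taken
after MOD r0, r0, #8: r0=3%8=3
after ADD r1, r1, #1: r1=2+1=3
CMP r1, #4  (cmp 3,4)
BLT L1: taken
after MOD r0, r0, #8: r0=3%8=3
after ADD r1, r1, #1: r1=3+1=4
CMP r1, #4  (cmp 4,4)
BLT L1: not taken
halt.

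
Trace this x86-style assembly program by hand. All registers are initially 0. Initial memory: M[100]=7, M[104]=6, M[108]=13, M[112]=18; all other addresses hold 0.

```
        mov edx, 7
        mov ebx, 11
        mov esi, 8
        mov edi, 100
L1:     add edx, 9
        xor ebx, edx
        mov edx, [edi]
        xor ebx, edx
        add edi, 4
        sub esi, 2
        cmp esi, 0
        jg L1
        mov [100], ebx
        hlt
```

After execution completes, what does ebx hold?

12

edx=7
ebx=11
esi=8
edi=100
edx=7+9=16
ebx=11^16=27
edx=M[100]=7
ebx=27^7=28
edi=100+4=104
esi=8-2=6
cmp esi, 0  (cmp 6,0)
jg L1: taken
edx=7+9=16
ebx=28^16=12
edx=M[104]=6
ebx=12^6=10
edi=104+4=108
esi=6-2=4
cmp esi, 0  (cmp 4,0)
jg L1: taken
edx=6+9=15
ebx=10^15=5
edx=M[108]=13
ebx=5^13=8
edi=108+4=112
esi=4-2=2
cmp esi, 0  (cmp 2,0)
jg L1: taken
edx=13+9=22
ebx=8^22=30
edx=M[112]=18
ebx=30^18=12
edi=112+4=116
esi=2-2=0
cmp esi, 0  (cmp 0,0)
jg L1: not taken
mov [100], ebx → M[100]=12
halt.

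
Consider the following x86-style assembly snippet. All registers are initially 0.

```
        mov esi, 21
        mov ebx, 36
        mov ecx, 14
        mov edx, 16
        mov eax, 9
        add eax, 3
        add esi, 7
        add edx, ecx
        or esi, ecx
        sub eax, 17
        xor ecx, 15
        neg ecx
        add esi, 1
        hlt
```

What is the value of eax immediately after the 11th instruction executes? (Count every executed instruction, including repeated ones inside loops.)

after mov esi, 21: esi=21
after mov ebx, 36: ebx=36
after mov ecx, 14: ecx=14
after mov edx, 16: edx=16
after mov eax, 9: eax=9
after add eax, 3: eax=9+3=12
after add esi, 7: esi=21+7=28
after add edx, ecx: edx=16+14=30
after or esi, ecx: esi=28|14=30
after sub eax, 17: eax=12-17=-5
after xor ecx, 15: ecx=14^15=1
After step 11: eax = -5.

-5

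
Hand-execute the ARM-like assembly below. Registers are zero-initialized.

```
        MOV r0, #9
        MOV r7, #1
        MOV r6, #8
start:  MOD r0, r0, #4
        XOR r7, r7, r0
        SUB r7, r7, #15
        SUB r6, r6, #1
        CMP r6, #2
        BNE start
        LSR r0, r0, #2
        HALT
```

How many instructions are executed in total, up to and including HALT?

r0=9
r7=1
r6=8
r0=9%4=1
r7=1^1=0
r7=0-15=-15
r6=8-1=7
CMP r6, #2  (cmp 7,2)
BNE start: taken
r0=1%4=1
r7=(-15)^1=-16
r7=(-16)-15=-31
r6=7-1=6
CMP r6, #2  (cmp 6,2)
BNE start: taken
r0=1%4=1
r7=(-31)^1=-32
r7=(-32)-15=-47
r6=6-1=5
CMP r6, #2  (cmp 5,2)
BNE start: taken
r0=1%4=1
r7=(-47)^1=-48
r7=(-48)-15=-63
r6=5-1=4
CMP r6, #2  (cmp 4,2)
BNE start: taken
r0=1%4=1
r7=(-63)^1=-64
r7=(-64)-15=-79
r6=4-1=3
CMP r6, #2  (cmp 3,2)
BNE start: taken
r0=1%4=1
r7=(-79)^1=-80
r7=(-80)-15=-95
r6=3-1=2
CMP r6, #2  (cmp 2,2)
BNE start: not taken
r0=1>>2=0
halt.
Total executed instructions: 41.

41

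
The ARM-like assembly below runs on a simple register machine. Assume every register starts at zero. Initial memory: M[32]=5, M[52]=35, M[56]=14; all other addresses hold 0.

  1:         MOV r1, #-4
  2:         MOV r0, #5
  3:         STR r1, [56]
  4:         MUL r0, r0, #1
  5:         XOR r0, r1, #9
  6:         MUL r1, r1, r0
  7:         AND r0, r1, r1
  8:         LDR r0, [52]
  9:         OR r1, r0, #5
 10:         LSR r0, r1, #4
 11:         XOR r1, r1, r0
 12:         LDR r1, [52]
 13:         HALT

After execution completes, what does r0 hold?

MOV r1, #-4 → r1=-4
MOV r0, #5 → r0=5
STR r1, [56] → M[56]=-4
MUL r0, r0, #1 → r0=5*1=5
XOR r0, r1, #9 → r0=(-4)^9=-11
MUL r1, r1, r0 → r1=(-4)*(-11)=44
AND r0, r1, r1 → r0=44&44=44
LDR r0, [52] → r0=M[52]=35
OR r1, r0, #5 → r1=35|5=39
LSR r0, r1, #4 → r0=39>>4=2
XOR r1, r1, r0 → r1=39^2=37
LDR r1, [52] → r1=M[52]=35
halt.

2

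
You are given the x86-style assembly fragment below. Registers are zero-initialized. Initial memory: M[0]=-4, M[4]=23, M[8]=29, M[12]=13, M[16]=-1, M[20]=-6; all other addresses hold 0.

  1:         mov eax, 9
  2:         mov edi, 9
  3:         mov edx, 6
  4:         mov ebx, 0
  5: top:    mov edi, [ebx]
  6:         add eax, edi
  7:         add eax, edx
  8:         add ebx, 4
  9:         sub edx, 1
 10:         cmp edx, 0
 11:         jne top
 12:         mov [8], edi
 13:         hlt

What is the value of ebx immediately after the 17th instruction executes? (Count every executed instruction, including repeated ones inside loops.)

8

after mov eax, 9: eax=9
after mov edi, 9: edi=9
after mov edx, 6: edx=6
after mov ebx, 0: ebx=0
after mov edi, [ebx]: edi=M[0]=-4
after add eax, edi: eax=9+(-4)=5
after add eax, edx: eax=5+6=11
after add ebx, 4: ebx=0+4=4
after sub edx, 1: edx=6-1=5
cmp edx, 0  (cmp 5,0)
jne top: taken
after mov edi, [ebx]: edi=M[4]=23
after add eax, edi: eax=11+23=34
after add eax, edx: eax=34+5=39
after add ebx, 4: ebx=4+4=8
after sub edx, 1: edx=5-1=4
cmp edx, 0  (cmp 4,0)
After step 17: ebx = 8.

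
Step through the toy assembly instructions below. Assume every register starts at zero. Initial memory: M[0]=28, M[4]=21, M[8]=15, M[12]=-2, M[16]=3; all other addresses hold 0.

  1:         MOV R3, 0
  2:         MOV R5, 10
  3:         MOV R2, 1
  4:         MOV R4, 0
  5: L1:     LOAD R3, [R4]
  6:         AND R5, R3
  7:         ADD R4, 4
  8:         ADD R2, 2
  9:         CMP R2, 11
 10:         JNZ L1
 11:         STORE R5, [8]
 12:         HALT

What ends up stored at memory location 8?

R3=0
R5=10
R2=1
R4=0
R3=M[0]=28
R5=10&28=8
R4=0+4=4
R2=1+2=3
CMP R2, 11  (cmp 3,11)
JNZ L1: taken
R3=M[4]=21
R5=8&21=0
R4=4+4=8
R2=3+2=5
CMP R2, 11  (cmp 5,11)
JNZ L1: taken
R3=M[8]=15
R5=0&15=0
R4=8+4=12
R2=5+2=7
CMP R2, 11  (cmp 7,11)
JNZ L1: taken
R3=M[12]=-2
R5=0&(-2)=0
R4=12+4=16
R2=7+2=9
CMP R2, 11  (cmp 9,11)
JNZ L1: taken
R3=M[16]=3
R5=0&3=0
R4=16+4=20
R2=9+2=11
CMP R2, 11  (cmp 11,11)
JNZ L1: not taken
STORE R5, [8] → M[8]=0
halt.

0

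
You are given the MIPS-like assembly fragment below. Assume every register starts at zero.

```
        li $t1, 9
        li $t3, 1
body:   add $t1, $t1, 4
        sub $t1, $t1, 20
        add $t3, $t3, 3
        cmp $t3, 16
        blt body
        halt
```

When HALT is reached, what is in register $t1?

-71

$t1=9
$t3=1
$t1=9+4=13
$t1=13-20=-7
$t3=1+3=4
cmp $t3, 16  (cmp 4,16)
blt body: taken
$t1=(-7)+4=-3
$t1=(-3)-20=-23
$t3=4+3=7
cmp $t3, 16  (cmp 7,16)
blt body: taken
$t1=(-23)+4=-19
$t1=(-19)-20=-39
$t3=7+3=10
cmp $t3, 16  (cmp 10,16)
blt body: taken
$t1=(-39)+4=-35
$t1=(-35)-20=-55
$t3=10+3=13
cmp $t3, 16  (cmp 13,16)
blt body: taken
$t1=(-55)+4=-51
$t1=(-51)-20=-71
$t3=13+3=16
cmp $t3, 16  (cmp 16,16)
blt body: not taken
halt.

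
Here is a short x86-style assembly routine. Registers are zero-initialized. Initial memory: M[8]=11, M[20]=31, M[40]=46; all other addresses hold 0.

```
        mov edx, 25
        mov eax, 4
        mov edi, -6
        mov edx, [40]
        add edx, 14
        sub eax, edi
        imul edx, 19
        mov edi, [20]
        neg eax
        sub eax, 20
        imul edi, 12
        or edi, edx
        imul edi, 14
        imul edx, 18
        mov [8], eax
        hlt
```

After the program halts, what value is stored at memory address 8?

-30

after mov edx, 25: edx=25
after mov eax, 4: eax=4
after mov edi, -6: edi=-6
after mov edx, [40]: edx=M[40]=46
after add edx, 14: edx=46+14=60
after sub eax, edi: eax=4-(-6)=10
after imul edx, 19: edx=60*19=1140
after mov edi, [20]: edi=M[20]=31
after neg eax: eax=-(10)=-10
after sub eax, 20: eax=(-10)-20=-30
after imul edi, 12: edi=31*12=372
after or edi, edx: edi=372|1140=1396
after imul edi, 14: edi=1396*14=19544
after imul edx, 18: edx=1140*18=20520
mov [8], eax → M[8]=-30
halt.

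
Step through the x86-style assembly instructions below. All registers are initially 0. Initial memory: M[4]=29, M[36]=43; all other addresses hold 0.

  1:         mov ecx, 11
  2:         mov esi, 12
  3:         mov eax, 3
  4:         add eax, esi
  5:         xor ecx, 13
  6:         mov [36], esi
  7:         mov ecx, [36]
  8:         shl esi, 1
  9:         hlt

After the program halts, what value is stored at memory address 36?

12

after mov ecx, 11: ecx=11
after mov esi, 12: esi=12
after mov eax, 3: eax=3
after add eax, esi: eax=3+12=15
after xor ecx, 13: ecx=11^13=6
mov [36], esi → M[36]=12
after mov ecx, [36]: ecx=M[36]=12
after shl esi, 1: esi=12<<1=24
halt.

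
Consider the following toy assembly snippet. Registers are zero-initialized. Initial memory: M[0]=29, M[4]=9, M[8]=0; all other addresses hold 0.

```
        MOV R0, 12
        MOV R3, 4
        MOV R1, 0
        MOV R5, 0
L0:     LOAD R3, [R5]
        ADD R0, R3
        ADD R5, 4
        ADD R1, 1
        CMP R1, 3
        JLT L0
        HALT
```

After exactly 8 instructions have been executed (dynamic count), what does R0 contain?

MOV R0, 12 → R0=12
MOV R3, 4 → R3=4
MOV R1, 0 → R1=0
MOV R5, 0 → R5=0
LOAD R3, [R5] → R3=M[0]=29
ADD R0, R3 → R0=12+29=41
ADD R5, 4 → R5=0+4=4
ADD R1, 1 → R1=0+1=1
After step 8: R0 = 41.

41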